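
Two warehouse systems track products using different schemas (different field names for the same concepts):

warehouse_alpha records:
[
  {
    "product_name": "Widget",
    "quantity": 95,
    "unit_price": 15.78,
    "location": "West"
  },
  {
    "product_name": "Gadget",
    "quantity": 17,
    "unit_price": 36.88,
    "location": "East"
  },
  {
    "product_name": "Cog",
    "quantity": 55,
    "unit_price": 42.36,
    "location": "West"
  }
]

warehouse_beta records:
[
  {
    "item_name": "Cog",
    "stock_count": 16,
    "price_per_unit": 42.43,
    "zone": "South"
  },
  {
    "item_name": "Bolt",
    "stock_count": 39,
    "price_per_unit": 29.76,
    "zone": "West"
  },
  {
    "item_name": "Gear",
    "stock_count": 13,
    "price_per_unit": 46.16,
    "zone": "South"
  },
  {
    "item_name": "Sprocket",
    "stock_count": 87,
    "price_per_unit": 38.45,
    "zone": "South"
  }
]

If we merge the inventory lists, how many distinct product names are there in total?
6

Schema mapping: "product_name" (warehouse_alpha) = "item_name" (warehouse_beta) = product name

Products in warehouse_alpha: ['Cog', 'Gadget', 'Widget']
Products in warehouse_beta: ['Bolt', 'Cog', 'Gear', 'Sprocket']

Union (unique products): ['Bolt', 'Cog', 'Gadget', 'Gear', 'Sprocket', 'Widget']
Count: 6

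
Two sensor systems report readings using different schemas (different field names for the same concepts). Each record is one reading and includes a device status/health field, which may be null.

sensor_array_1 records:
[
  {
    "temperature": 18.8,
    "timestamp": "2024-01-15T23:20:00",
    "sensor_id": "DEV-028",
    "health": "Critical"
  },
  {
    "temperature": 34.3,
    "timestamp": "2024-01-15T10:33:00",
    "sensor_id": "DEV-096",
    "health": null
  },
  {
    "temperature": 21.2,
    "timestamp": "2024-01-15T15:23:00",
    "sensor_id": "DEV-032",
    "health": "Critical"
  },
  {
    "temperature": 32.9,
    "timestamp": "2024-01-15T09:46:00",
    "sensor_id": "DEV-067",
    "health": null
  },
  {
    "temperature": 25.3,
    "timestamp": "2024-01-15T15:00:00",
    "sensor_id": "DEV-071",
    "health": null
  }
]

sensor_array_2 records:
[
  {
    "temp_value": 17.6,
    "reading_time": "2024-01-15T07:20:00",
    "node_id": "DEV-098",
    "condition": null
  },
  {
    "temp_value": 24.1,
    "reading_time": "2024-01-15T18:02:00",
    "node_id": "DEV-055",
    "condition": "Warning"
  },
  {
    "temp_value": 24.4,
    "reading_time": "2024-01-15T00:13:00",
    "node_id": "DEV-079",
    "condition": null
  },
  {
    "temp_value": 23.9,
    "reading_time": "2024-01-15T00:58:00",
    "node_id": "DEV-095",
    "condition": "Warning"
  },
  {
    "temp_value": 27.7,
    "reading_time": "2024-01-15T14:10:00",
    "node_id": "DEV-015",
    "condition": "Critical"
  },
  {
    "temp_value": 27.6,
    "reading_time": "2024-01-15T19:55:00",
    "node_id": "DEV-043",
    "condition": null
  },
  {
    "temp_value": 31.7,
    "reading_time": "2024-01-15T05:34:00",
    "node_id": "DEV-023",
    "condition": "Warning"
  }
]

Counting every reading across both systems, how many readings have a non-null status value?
6

Schema mapping: "health" (sensor_array_1) = "condition" (sensor_array_2) = status

Non-null in sensor_array_1: 2
Non-null in sensor_array_2: 4

Total non-null: 2 + 4 = 6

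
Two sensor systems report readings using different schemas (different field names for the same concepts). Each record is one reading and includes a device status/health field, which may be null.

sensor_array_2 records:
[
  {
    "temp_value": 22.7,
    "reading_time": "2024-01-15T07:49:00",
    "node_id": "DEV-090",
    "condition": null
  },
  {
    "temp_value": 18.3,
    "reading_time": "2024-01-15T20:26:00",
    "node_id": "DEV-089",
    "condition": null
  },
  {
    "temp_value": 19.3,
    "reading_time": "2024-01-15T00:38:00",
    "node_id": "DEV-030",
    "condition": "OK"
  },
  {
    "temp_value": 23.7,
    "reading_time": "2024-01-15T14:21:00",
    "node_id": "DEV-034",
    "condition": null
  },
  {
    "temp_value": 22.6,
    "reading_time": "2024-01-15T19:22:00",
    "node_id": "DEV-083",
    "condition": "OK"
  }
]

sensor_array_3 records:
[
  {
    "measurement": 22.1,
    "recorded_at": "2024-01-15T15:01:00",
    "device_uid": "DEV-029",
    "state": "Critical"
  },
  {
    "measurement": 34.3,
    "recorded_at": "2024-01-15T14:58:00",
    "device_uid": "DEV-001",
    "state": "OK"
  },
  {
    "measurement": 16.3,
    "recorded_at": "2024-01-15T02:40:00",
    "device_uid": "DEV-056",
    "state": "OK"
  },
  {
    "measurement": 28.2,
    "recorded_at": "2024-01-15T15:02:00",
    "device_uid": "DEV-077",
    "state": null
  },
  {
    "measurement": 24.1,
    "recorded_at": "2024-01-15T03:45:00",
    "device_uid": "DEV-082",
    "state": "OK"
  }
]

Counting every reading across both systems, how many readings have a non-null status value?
6

Schema mapping: "condition" (sensor_array_2) = "state" (sensor_array_3) = status

Non-null in sensor_array_2: 2
Non-null in sensor_array_3: 4

Total non-null: 2 + 4 = 6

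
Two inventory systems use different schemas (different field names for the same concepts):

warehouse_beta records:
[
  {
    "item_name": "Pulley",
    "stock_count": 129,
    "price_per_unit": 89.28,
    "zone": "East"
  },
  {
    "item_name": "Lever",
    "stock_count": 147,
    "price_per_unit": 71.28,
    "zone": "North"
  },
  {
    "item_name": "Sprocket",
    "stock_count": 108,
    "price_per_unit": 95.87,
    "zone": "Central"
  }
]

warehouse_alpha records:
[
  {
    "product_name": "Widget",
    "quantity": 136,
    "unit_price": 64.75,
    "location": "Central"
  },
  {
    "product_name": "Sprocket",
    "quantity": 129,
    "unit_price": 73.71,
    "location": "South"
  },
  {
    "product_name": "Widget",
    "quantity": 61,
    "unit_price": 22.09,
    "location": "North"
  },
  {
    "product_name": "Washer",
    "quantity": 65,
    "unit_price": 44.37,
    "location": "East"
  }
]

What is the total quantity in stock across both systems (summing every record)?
775

To reconcile these schemas, identify the field holding the quantity in stock in each system:
1. In warehouse_beta it is "stock_count"
2. In warehouse_alpha it is "quantity"

From warehouse_beta: 129 + 147 + 108 = 384
From warehouse_alpha: 136 + 129 + 61 + 65 = 391

Total: 384 + 391 = 775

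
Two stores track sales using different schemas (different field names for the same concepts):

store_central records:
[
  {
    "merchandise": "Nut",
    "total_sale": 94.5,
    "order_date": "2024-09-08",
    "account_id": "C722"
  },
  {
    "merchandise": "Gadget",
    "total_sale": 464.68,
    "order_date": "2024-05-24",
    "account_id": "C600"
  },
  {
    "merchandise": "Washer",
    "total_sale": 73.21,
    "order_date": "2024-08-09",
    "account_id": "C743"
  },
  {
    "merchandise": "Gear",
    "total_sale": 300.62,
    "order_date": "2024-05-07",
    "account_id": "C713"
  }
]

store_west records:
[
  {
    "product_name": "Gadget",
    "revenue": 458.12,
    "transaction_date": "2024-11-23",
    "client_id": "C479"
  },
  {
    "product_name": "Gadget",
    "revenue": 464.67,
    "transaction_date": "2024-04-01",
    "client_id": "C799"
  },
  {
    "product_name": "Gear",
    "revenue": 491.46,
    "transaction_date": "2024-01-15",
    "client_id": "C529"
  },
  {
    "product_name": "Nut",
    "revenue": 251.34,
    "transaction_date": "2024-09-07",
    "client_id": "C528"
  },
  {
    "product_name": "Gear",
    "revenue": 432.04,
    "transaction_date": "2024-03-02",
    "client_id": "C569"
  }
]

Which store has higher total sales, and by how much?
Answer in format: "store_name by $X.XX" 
store_west by $1164.62

Schema mapping: "total_sale" (store_central) = "revenue" (store_west) = sale amount

Total for store_central: 933.01
Total for store_west: 2097.63

Difference: |933.01 - 2097.63| = 1164.62
store_west has higher sales by $1164.62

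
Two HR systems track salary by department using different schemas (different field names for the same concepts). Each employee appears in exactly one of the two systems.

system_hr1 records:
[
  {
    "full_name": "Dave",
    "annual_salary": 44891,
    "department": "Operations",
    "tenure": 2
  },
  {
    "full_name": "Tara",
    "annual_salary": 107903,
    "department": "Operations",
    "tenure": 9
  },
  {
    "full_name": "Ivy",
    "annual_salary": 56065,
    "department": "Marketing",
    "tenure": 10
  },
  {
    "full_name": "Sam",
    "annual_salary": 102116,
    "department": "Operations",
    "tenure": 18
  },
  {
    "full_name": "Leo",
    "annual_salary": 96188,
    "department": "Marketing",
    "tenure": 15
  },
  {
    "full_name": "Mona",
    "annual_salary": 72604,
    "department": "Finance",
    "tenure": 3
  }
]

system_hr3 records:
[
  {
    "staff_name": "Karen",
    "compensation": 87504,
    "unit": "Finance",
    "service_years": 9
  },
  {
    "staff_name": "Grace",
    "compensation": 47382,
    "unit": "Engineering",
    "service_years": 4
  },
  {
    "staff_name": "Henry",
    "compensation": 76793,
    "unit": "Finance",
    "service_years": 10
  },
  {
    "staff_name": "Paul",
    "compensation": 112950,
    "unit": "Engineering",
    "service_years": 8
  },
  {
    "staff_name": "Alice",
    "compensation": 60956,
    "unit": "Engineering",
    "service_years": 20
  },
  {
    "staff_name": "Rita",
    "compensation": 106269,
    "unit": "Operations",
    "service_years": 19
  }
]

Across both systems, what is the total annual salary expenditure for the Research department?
0

Schema mappings:
- "department" (system_hr1) = "unit" (system_hr3) = department
- "annual_salary" (system_hr1) = "compensation" (system_hr3) = salary

Research salaries from system_hr1: 0
Research salaries from system_hr3: 0

Total: 0 + 0 = 0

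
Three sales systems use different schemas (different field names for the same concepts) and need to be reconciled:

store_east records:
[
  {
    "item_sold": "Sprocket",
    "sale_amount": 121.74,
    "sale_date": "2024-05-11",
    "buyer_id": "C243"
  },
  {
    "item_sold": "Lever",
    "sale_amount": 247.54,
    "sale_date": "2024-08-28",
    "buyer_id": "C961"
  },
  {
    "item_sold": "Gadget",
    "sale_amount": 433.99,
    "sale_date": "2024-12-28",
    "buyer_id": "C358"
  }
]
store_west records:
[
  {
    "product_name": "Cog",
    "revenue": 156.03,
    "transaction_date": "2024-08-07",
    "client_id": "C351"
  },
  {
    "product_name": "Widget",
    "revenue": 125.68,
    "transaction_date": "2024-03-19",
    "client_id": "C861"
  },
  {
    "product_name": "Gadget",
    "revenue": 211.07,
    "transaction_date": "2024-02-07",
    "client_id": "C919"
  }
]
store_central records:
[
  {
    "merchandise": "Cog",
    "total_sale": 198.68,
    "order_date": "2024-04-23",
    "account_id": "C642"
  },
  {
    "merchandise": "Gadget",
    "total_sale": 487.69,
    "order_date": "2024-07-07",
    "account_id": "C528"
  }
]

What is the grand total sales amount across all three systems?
1982.42

Schema reconciliation - all amount fields map to sale amount:

store_east (sale_amount): 803.27
store_west (revenue): 492.78
store_central (total_sale): 686.37

Grand total: 1982.42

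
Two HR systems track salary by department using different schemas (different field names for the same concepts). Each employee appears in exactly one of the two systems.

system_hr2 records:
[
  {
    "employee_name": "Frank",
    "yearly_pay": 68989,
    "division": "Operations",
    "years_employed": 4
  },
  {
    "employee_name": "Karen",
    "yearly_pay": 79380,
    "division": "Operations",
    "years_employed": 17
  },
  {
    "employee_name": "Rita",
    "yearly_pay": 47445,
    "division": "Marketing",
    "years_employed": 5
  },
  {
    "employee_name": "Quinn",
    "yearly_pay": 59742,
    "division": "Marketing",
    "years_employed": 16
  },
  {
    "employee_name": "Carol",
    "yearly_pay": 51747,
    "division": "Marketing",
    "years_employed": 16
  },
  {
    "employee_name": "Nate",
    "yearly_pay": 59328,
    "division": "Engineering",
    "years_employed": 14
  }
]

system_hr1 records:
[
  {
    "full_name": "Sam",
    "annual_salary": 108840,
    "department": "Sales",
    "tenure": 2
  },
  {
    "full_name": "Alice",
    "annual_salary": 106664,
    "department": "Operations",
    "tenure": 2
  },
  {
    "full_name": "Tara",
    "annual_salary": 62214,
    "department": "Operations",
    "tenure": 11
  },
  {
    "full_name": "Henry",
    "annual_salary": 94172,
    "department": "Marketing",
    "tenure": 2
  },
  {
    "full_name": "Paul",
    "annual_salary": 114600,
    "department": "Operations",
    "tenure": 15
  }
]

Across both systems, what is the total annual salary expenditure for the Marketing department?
253106

Schema mappings:
- "division" (system_hr2) = "department" (system_hr1) = department
- "yearly_pay" (system_hr2) = "annual_salary" (system_hr1) = salary

Marketing salaries from system_hr2: 158934
Marketing salaries from system_hr1: 94172

Total: 158934 + 94172 = 253106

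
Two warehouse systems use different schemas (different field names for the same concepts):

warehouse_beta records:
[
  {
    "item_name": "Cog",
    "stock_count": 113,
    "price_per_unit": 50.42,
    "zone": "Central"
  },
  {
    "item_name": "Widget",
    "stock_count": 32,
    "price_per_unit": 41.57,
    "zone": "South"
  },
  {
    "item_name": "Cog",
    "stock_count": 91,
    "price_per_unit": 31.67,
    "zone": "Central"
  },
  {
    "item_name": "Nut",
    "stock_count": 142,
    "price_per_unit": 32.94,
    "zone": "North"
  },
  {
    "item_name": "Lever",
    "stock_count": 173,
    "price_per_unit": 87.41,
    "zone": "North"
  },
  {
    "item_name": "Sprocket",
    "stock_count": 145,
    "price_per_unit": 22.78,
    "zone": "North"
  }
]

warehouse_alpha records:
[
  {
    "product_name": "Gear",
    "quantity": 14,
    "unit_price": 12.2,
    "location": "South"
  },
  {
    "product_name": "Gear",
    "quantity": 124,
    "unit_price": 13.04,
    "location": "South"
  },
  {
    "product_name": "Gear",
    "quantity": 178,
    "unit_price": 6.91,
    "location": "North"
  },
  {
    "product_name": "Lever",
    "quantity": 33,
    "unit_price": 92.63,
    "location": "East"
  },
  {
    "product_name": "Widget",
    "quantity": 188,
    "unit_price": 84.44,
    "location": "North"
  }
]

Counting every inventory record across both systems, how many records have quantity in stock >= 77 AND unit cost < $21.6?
2

Schema mappings:
- "stock_count" (warehouse_beta) = "quantity" (warehouse_alpha) = quantity
- "price_per_unit" (warehouse_beta) = "unit_price" (warehouse_alpha) = unit cost

Records meeting both conditions in warehouse_beta: 0
Records meeting both conditions in warehouse_alpha: 2

Total: 0 + 2 = 2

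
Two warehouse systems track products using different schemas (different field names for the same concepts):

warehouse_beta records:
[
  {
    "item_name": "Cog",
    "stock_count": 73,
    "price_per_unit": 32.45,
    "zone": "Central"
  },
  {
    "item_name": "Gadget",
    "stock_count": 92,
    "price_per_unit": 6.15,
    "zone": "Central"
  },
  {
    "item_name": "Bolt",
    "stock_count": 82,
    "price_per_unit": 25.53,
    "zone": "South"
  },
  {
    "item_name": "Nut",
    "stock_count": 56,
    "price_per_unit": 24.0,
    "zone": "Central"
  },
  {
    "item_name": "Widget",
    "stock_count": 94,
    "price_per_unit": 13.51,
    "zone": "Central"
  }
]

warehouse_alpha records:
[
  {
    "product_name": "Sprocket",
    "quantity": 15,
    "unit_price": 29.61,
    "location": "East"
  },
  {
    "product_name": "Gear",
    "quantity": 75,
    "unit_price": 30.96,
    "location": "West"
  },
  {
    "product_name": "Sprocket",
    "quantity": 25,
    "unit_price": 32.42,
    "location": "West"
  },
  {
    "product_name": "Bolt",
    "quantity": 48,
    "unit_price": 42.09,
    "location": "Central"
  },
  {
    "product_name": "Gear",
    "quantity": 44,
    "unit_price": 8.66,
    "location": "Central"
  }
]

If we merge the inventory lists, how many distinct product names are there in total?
7

Schema mapping: "item_name" (warehouse_beta) = "product_name" (warehouse_alpha) = product name

Products in warehouse_beta: ['Bolt', 'Cog', 'Gadget', 'Nut', 'Widget']
Products in warehouse_alpha: ['Bolt', 'Gear', 'Sprocket']

Union (unique products): ['Bolt', 'Cog', 'Gadget', 'Gear', 'Nut', 'Sprocket', 'Widget']
Count: 7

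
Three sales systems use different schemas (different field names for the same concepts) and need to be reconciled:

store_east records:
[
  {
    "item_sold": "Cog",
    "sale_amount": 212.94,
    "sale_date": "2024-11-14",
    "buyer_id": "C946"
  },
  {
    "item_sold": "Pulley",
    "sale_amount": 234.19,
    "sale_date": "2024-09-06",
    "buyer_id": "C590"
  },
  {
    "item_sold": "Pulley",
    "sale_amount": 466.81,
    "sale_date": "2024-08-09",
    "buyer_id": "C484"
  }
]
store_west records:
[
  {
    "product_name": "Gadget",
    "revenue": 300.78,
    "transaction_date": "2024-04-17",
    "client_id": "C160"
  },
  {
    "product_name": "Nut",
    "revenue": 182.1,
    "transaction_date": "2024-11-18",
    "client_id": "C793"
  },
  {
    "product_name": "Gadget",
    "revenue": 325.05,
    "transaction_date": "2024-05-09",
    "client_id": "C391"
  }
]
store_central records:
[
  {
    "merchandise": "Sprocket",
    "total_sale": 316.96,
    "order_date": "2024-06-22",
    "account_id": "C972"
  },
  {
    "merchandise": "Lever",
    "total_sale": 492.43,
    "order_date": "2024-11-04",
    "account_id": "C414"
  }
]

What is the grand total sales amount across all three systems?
2531.26

Schema reconciliation - all amount fields map to sale amount:

store_east (sale_amount): 913.94
store_west (revenue): 807.93
store_central (total_sale): 809.39

Grand total: 2531.26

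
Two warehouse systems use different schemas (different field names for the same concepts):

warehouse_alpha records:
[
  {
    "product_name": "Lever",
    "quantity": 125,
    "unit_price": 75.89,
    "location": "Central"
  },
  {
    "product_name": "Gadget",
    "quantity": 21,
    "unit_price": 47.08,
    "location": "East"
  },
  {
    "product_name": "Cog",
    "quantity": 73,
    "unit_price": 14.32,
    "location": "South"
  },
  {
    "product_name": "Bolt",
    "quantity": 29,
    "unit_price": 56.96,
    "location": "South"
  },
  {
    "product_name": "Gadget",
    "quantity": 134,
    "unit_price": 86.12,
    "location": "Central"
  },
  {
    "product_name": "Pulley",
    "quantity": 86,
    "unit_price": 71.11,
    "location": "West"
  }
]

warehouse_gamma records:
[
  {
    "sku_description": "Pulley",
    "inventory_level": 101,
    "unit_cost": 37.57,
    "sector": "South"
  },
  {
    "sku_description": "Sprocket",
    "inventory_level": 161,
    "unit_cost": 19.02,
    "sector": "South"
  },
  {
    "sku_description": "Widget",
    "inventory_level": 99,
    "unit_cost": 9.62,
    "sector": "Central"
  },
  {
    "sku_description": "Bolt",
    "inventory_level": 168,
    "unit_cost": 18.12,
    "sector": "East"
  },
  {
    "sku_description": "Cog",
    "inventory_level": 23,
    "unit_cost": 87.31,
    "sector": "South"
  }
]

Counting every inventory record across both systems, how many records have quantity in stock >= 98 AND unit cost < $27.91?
3

Schema mappings:
- "quantity" (warehouse_alpha) = "inventory_level" (warehouse_gamma) = quantity
- "unit_price" (warehouse_alpha) = "unit_cost" (warehouse_gamma) = unit cost

Records meeting both conditions in warehouse_alpha: 0
Records meeting both conditions in warehouse_gamma: 3

Total: 0 + 3 = 3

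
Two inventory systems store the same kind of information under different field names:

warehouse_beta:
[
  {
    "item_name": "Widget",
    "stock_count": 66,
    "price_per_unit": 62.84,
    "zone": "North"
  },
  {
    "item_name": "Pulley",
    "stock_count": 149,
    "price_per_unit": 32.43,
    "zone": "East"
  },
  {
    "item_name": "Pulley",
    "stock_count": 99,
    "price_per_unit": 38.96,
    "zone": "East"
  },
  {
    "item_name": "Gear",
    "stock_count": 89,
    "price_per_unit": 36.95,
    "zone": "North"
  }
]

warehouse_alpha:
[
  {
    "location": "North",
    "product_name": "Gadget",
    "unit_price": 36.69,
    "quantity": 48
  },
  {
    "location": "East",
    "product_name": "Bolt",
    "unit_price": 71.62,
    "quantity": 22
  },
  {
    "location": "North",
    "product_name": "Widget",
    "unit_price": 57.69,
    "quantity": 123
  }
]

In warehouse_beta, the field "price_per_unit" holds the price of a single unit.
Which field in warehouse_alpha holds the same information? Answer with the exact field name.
unit_price

In warehouse_beta, "price_per_unit" holds the price of a single unit.
The fields in warehouse_alpha are: "location", "product_name", "unit_price", "quantity".
"unit_price" is the match: the name refers to the same concept and its values are decimal currency amounts (e.g. 36.69, 71.62).
The other fields ("location", "product_name", "quantity") hold different kinds of data.

So "price_per_unit" in warehouse_beta corresponds to "unit_price" in warehouse_alpha.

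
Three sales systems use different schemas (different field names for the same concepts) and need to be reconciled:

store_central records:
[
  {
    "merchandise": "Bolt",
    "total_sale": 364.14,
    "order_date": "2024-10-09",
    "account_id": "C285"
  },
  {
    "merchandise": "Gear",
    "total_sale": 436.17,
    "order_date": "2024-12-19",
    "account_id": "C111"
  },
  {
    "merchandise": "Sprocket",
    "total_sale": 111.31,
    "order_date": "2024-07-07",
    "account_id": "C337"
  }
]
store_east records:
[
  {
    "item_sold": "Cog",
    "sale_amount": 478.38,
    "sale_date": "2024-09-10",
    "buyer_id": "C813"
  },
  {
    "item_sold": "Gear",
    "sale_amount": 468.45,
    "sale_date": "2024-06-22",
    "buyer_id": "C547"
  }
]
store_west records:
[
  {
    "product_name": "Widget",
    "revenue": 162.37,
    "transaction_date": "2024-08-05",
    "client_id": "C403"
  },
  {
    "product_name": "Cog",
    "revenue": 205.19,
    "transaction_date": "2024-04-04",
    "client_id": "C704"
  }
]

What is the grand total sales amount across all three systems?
2226.01

Schema reconciliation - all amount fields map to sale amount:

store_central (total_sale): 911.62
store_east (sale_amount): 946.83
store_west (revenue): 367.56

Grand total: 2226.01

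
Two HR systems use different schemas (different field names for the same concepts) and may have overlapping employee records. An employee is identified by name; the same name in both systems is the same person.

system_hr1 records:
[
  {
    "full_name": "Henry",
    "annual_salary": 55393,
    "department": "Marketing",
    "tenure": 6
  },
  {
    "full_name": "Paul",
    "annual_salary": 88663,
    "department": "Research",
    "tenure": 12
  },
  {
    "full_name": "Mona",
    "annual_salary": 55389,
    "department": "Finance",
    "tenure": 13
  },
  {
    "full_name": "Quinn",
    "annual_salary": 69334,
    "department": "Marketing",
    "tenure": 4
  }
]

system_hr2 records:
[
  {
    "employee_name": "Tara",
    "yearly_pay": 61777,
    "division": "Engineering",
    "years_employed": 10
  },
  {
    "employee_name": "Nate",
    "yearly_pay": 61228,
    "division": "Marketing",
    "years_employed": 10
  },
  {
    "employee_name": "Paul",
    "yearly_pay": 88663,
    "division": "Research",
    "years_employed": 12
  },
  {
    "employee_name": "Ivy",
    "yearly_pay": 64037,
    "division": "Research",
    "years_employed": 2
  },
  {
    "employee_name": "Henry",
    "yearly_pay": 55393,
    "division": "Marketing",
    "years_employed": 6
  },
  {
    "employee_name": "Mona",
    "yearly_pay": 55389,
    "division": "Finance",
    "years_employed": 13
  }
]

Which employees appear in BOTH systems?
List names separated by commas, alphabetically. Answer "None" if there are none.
Henry, Mona, Paul

Schema mapping: "full_name" (system_hr1) = "employee_name" (system_hr2) = employee name

Names in system_hr1: ['Henry', 'Mona', 'Paul', 'Quinn']
Names in system_hr2: ['Henry', 'Ivy', 'Mona', 'Nate', 'Paul', 'Tara']

Intersection: ['Henry', 'Mona', 'Paul']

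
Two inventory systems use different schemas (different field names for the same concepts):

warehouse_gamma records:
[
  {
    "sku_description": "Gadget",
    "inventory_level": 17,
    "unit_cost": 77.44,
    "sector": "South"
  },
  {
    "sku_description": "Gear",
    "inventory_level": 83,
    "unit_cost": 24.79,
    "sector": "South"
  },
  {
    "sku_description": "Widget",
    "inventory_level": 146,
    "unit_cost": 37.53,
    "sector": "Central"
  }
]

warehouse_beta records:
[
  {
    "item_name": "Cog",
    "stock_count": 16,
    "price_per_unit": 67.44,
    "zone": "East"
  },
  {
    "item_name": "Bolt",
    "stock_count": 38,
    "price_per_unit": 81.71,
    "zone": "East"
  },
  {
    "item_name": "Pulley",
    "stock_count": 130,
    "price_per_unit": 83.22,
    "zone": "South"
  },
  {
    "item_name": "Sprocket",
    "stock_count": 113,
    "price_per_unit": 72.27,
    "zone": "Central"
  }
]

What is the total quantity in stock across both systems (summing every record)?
543

To reconcile these schemas, identify the field holding the quantity in stock in each system:
1. In warehouse_gamma it is "inventory_level"
2. In warehouse_beta it is "stock_count"

From warehouse_gamma: 17 + 83 + 146 = 246
From warehouse_beta: 16 + 38 + 130 + 113 = 297

Total: 246 + 297 = 543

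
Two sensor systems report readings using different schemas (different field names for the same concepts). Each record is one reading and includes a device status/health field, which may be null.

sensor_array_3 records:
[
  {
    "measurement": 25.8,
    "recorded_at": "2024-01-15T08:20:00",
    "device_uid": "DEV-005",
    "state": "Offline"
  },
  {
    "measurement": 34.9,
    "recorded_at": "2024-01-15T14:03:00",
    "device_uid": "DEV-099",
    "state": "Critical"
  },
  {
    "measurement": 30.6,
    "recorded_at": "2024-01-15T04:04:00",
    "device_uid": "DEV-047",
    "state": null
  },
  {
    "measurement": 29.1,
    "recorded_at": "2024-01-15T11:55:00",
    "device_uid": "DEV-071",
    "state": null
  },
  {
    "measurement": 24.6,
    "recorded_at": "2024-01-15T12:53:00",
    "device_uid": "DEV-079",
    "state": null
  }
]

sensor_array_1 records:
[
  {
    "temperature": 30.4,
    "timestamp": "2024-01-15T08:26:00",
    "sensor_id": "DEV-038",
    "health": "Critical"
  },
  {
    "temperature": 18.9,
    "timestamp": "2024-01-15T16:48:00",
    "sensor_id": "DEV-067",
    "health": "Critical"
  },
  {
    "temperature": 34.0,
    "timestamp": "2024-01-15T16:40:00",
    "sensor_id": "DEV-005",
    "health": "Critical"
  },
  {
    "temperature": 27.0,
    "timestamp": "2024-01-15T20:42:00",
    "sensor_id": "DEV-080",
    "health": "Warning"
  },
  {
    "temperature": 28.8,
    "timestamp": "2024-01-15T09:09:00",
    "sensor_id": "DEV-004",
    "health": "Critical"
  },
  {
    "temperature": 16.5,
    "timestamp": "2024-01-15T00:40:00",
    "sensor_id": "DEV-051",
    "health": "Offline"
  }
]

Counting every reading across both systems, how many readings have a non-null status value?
8

Schema mapping: "state" (sensor_array_3) = "health" (sensor_array_1) = status

Non-null in sensor_array_3: 2
Non-null in sensor_array_1: 6

Total non-null: 2 + 6 = 8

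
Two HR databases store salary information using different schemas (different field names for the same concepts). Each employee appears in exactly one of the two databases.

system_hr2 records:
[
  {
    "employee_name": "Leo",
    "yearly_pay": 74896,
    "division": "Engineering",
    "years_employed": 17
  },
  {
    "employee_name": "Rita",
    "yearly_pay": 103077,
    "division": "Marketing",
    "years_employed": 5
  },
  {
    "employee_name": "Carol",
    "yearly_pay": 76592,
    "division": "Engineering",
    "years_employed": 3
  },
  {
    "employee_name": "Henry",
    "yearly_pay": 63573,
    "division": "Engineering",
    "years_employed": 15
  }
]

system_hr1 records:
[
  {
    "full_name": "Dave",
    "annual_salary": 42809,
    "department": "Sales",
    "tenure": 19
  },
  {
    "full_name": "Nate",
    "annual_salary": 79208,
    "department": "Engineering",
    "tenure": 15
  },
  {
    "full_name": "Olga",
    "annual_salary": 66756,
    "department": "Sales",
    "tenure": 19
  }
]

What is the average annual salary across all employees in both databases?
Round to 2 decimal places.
72415.86

Schema mapping: "yearly_pay" (system_hr2) = "annual_salary" (system_hr1) = annual salary

All salaries: [74896, 103077, 76592, 63573, 42809, 79208, 66756]
Sum: 506911
Count: 7
Average: 506911 / 7 = 72415.86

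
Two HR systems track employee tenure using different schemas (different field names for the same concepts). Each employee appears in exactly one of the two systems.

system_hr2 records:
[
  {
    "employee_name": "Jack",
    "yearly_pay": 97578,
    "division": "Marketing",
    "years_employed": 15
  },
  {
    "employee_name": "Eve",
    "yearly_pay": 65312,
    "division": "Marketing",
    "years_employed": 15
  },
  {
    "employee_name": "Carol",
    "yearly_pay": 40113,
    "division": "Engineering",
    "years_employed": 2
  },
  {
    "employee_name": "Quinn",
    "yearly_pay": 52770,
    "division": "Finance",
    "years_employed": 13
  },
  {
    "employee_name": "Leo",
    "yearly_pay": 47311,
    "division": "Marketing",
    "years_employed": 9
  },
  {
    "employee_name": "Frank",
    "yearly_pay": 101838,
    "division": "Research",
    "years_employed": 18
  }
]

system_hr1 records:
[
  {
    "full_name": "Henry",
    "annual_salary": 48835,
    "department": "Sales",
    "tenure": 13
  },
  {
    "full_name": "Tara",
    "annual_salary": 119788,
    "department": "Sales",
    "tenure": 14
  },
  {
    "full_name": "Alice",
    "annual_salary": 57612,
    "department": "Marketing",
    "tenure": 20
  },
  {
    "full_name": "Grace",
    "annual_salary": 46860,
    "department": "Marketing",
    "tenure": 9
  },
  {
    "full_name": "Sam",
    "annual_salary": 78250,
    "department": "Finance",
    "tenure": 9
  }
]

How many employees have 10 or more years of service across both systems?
7

Reconcile schemas: "years_employed" (system_hr2) = "tenure" (system_hr1) = years of service

From system_hr2: 4 employees with >= 10 years
From system_hr1: 3 employees with >= 10 years

Total: 4 + 3 = 7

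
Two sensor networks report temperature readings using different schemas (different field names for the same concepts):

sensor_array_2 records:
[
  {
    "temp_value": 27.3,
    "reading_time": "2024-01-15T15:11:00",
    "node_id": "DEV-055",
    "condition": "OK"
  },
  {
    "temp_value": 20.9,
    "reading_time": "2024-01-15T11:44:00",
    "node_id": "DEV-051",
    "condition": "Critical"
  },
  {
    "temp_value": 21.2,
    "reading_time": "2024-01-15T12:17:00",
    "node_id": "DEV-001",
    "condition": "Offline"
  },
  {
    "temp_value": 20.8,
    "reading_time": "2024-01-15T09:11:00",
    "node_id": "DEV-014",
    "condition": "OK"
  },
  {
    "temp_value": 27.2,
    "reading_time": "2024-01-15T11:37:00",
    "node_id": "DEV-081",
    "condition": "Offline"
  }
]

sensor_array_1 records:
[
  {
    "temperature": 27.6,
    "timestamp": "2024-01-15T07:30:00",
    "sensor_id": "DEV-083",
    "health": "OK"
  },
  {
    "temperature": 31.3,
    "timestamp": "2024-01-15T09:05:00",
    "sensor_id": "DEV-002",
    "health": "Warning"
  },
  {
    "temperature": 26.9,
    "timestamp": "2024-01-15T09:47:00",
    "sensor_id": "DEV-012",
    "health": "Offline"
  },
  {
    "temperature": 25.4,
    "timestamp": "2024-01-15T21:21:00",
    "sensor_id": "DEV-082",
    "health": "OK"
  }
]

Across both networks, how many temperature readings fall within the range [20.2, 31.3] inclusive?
9

Schema mapping: "temp_value" (sensor_array_2) = "temperature" (sensor_array_1) = temperature

Readings in [20.2, 31.3] from sensor_array_2: 5
Readings in [20.2, 31.3] from sensor_array_1: 4

Total count: 5 + 4 = 9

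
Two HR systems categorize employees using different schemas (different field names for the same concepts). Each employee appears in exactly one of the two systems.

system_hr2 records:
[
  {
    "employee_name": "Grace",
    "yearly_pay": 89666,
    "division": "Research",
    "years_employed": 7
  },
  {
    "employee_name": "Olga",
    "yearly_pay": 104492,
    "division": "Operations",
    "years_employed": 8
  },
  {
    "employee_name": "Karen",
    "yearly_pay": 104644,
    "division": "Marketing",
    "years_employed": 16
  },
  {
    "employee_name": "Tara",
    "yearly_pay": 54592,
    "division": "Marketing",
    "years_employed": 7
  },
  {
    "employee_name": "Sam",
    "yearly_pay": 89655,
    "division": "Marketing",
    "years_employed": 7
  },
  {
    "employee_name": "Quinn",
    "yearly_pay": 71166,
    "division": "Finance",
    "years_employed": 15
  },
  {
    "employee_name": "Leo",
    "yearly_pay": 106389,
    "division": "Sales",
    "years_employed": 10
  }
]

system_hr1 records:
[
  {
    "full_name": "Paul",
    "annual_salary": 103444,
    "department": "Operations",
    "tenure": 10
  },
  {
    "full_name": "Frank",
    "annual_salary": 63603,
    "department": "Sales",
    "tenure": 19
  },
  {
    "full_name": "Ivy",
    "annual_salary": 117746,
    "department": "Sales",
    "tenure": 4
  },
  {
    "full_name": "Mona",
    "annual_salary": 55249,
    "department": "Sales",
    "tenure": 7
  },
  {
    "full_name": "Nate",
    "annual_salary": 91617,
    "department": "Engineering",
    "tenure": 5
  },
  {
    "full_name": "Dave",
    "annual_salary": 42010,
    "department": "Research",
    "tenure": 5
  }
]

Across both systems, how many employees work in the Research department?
2

Schema mapping: "division" (system_hr2) = "department" (system_hr1) = department

Research employees in system_hr2: 1
Research employees in system_hr1: 1

Total in Research: 1 + 1 = 2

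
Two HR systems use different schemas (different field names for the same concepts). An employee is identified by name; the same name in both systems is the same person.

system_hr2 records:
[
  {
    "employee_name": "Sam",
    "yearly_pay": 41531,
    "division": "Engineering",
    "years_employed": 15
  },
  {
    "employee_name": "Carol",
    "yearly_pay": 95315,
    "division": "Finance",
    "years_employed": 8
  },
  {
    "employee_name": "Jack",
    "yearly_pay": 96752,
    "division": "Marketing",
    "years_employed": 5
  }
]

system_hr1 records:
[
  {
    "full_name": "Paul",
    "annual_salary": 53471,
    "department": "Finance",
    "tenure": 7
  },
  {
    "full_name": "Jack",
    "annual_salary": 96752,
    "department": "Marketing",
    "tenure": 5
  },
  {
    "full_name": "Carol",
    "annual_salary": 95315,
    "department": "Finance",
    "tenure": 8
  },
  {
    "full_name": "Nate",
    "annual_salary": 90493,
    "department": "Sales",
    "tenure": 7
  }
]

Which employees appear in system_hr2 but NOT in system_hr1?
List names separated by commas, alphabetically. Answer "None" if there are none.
Sam

Schema mapping: "employee_name" (system_hr2) = "full_name" (system_hr1) = employee name

Names in system_hr2: ['Carol', 'Jack', 'Sam']
Names in system_hr1: ['Carol', 'Jack', 'Nate', 'Paul']

In system_hr2 but not system_hr1: ['Sam']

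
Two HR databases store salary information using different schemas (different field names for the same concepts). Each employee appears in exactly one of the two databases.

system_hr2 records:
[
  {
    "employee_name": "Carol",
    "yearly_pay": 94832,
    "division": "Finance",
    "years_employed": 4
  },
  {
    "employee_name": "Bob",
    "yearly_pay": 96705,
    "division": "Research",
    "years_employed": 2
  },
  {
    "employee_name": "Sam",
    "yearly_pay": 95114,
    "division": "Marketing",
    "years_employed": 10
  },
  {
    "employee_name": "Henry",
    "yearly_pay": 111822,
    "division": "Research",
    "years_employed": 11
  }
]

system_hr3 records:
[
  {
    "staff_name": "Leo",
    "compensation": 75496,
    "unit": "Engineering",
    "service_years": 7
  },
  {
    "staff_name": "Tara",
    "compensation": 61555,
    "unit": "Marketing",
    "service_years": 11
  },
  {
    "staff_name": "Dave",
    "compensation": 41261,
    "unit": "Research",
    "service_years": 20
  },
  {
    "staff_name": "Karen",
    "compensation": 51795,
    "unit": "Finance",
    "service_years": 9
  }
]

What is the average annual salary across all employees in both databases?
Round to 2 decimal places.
78572.50

Schema mapping: "yearly_pay" (system_hr2) = "compensation" (system_hr3) = annual salary

All salaries: [94832, 96705, 95114, 111822, 75496, 61555, 41261, 51795]
Sum: 628580
Count: 8
Average: 628580 / 8 = 78572.50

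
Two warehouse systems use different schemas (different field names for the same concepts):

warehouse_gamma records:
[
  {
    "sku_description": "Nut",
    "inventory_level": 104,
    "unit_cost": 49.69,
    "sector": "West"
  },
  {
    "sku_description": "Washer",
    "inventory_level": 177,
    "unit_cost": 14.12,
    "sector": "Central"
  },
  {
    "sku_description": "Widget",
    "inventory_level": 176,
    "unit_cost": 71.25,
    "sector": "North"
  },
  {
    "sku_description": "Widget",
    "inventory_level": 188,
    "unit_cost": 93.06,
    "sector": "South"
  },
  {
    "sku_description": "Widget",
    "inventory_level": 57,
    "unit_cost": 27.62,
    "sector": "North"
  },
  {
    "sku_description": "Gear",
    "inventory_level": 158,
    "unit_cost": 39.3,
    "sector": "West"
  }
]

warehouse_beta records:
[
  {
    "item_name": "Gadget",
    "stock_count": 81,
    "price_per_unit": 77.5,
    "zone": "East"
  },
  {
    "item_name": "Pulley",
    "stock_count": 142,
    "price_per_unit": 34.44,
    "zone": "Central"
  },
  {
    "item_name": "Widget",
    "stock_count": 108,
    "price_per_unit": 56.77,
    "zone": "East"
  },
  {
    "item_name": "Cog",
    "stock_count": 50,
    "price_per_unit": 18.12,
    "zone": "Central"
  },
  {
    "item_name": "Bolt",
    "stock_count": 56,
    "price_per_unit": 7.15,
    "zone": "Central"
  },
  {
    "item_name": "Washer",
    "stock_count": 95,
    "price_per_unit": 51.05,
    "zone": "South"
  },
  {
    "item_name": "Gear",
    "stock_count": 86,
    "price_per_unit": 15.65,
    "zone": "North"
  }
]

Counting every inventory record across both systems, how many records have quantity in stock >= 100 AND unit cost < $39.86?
3

Schema mappings:
- "inventory_level" (warehouse_gamma) = "stock_count" (warehouse_beta) = quantity
- "unit_cost" (warehouse_gamma) = "price_per_unit" (warehouse_beta) = unit cost

Records meeting both conditions in warehouse_gamma: 2
Records meeting both conditions in warehouse_beta: 1

Total: 2 + 1 = 3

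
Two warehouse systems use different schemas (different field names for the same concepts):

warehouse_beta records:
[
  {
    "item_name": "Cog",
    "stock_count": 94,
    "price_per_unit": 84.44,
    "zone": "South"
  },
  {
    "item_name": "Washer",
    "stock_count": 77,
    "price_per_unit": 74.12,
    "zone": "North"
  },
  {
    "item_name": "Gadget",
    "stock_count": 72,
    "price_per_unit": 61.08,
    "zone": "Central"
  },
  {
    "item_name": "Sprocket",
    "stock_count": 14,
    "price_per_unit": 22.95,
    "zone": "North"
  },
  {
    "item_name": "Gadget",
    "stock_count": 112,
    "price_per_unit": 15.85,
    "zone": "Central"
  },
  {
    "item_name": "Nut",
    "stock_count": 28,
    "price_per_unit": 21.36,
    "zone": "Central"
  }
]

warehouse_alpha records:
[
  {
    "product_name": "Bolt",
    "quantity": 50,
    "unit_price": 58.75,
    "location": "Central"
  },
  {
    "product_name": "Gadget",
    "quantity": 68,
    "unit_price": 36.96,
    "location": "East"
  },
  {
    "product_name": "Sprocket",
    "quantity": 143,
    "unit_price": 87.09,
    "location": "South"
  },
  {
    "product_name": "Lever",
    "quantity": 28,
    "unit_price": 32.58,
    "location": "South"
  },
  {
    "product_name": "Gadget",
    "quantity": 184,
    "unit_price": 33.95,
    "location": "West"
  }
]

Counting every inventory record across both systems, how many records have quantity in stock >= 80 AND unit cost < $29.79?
1

Schema mappings:
- "stock_count" (warehouse_beta) = "quantity" (warehouse_alpha) = quantity
- "price_per_unit" (warehouse_beta) = "unit_price" (warehouse_alpha) = unit cost

Records meeting both conditions in warehouse_beta: 1
Records meeting both conditions in warehouse_alpha: 0

Total: 1 + 0 = 1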